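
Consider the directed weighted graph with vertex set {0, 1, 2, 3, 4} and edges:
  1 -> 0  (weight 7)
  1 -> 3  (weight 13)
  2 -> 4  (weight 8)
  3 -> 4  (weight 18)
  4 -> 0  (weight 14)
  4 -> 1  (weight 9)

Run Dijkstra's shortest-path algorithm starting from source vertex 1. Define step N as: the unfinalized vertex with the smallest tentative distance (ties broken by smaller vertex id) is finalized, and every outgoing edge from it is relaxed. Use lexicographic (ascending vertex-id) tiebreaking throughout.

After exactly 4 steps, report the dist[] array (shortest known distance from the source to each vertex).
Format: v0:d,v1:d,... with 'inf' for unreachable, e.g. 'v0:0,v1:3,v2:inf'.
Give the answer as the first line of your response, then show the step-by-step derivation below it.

v0:7,v1:0,v2:inf,v3:13,v4:31

step 1: dist = v0:7,v1:0,v2:inf,v3:13,v4:inf
step 2: dist = v0:7,v1:0,v2:inf,v3:13,v4:inf
step 3: dist = v0:7,v1:0,v2:inf,v3:13,v4:31
step 4: dist = v0:7,v1:0,v2:inf,v3:13,v4:31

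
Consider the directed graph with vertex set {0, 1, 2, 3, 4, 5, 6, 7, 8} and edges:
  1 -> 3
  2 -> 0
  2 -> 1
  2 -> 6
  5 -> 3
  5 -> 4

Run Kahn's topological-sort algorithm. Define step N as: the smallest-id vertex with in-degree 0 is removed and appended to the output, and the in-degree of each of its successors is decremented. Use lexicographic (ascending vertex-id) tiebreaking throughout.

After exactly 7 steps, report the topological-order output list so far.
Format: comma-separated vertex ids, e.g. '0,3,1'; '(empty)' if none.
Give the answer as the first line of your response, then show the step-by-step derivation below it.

2,0,1,5,3,4,6

step 1: output 2; order=[2]; indeg=(0,0,0,2,1,0,0,0,0)
step 2: output 0; order=[2,0]; indeg=(0,0,0,2,1,0,0,0,0)
step 3: output 1; order=[2,0,1]; indeg=(0,0,0,1,1,0,0,0,0)
step 4: output 5; order=[2,0,1,5]; indeg=(0,0,0,0,0,0,0,0,0)
step 5: output 3; order=[2,0,1,5,3]; indeg=(0,0,0,0,0,0,0,0,0)
step 6: output 4; order=[2,0,1,5,3,4]; indeg=(0,0,0,0,0,0,0,0,0)
step 7: output 6; order=[2,0,1,5,3,4,6]; indeg=(0,0,0,0,0,0,0,0,0)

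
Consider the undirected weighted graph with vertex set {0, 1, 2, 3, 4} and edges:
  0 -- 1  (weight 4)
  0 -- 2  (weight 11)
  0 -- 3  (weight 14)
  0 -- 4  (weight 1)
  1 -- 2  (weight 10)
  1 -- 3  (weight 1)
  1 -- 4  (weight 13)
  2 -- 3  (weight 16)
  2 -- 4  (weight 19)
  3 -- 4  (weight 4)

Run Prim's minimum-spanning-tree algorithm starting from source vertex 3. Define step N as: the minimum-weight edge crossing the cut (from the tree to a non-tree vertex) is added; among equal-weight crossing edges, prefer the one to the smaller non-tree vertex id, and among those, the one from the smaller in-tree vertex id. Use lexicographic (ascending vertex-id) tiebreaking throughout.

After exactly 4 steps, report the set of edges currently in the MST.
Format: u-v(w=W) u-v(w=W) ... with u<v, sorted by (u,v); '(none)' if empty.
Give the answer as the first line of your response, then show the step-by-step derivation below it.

0-1(w=4) 0-4(w=1) 1-2(w=10) 1-3(w=1)

step 1: add edge 1-3 (w=1); MST = {1-3(w=1)}
step 2: add edge 0-1 (w=4); MST = {0-1(w=4) 1-3(w=1)}
step 3: add edge 0-4 (w=1); MST = {0-1(w=4) 0-4(w=1) 1-3(w=1)}
step 4: add edge 1-2 (w=10); MST = {0-1(w=4) 0-4(w=1) 1-2(w=10) 1-3(w=1)}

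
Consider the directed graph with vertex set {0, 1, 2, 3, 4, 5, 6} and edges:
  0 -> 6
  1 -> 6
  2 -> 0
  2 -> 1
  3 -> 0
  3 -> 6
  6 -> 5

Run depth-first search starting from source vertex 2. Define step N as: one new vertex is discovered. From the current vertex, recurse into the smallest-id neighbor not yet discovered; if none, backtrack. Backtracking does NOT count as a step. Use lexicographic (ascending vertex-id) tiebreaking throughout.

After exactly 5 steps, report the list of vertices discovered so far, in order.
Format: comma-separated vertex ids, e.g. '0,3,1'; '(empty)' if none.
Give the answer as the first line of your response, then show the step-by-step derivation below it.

2,0,6,5,1

step 1: discover 2; path=2; order=2
step 2: discover 0; path=2>0; order=2,0
step 3: discover 6; path=2>0>6; order=2,0,6
step 4: discover 5; path=2>0>6>5; order=2,0,6,5
step 5: discover 1; path=2>1; order=2,0,6,5,1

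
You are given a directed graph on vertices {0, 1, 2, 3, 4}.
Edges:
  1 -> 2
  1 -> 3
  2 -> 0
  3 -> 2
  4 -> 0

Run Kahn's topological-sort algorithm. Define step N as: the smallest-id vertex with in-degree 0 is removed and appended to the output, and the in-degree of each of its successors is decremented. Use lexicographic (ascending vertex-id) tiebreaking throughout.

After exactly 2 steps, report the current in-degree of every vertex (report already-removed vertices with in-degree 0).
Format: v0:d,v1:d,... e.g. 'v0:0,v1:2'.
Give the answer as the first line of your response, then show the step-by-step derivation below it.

v0:2,v1:0,v2:0,v3:0,v4:0

step 1: output 1; order=[1]; indeg=(2,0,1,0,0)
step 2: output 3; order=[1,3]; indeg=(2,0,0,0,0)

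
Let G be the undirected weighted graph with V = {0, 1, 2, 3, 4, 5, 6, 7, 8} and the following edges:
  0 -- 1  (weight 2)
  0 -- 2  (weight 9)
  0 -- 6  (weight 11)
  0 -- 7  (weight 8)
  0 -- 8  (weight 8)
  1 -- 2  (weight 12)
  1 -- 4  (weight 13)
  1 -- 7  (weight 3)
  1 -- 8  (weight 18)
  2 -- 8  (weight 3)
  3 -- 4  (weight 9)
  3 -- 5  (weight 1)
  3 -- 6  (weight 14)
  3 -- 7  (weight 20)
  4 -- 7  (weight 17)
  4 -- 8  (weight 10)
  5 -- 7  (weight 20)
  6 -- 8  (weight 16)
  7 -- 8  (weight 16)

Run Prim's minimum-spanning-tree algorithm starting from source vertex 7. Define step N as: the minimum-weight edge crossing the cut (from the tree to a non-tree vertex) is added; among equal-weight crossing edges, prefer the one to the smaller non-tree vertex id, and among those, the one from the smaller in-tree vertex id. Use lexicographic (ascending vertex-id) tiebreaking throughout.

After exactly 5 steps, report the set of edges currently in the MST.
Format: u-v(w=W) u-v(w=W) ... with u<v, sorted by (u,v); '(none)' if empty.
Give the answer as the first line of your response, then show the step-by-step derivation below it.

0-1(w=2) 0-8(w=8) 1-7(w=3) 2-8(w=3) 4-8(w=10)

step 1: add edge 1-7 (w=3); MST = {1-7(w=3)}
step 2: add edge 0-1 (w=2); MST = {0-1(w=2) 1-7(w=3)}
step 3: add edge 0-8 (w=8); MST = {0-1(w=2) 0-8(w=8) 1-7(w=3)}
step 4: add edge 2-8 (w=3); MST = {0-1(w=2) 0-8(w=8) 1-7(w=3) 2-8(w=3)}
step 5: add edge 4-8 (w=10); MST = {0-1(w=2) 0-8(w=8) 1-7(w=3) 2-8(w=3) 4-8(w=10)}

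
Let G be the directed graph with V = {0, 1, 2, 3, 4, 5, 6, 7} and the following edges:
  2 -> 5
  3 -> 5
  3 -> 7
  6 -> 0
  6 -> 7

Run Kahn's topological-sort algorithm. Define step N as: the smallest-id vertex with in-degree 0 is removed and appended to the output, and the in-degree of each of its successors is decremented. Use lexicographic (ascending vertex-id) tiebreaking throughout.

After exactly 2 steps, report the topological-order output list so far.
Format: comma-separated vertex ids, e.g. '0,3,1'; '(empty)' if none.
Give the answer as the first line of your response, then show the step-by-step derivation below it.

1,2

step 1: output 1; order=[1]; indeg=(1,0,0,0,0,2,0,2)
step 2: output 2; order=[1,2]; indeg=(1,0,0,0,0,1,0,2)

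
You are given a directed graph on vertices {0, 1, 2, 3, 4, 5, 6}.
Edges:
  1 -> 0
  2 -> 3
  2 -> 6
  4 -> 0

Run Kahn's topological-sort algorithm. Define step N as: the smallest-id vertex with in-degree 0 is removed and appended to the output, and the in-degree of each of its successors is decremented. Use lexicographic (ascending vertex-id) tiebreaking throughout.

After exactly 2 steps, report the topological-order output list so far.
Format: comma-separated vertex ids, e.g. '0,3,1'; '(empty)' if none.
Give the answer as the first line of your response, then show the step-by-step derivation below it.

1,2

step 1: output 1; order=[1]; indeg=(1,0,0,1,0,0,1)
step 2: output 2; order=[1,2]; indeg=(1,0,0,0,0,0,0)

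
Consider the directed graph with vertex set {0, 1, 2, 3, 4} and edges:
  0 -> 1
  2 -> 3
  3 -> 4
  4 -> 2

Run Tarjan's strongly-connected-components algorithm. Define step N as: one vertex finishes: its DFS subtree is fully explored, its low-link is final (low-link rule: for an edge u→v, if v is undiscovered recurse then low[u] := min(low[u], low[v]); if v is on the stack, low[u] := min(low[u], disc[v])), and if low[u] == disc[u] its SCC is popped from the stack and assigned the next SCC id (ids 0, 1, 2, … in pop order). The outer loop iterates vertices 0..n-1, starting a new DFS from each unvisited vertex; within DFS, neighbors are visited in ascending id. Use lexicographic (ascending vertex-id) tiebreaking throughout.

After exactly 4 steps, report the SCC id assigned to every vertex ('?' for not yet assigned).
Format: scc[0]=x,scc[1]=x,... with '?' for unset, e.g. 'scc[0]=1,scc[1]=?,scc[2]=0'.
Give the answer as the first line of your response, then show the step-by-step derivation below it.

scc[0]=1,scc[1]=0,scc[2]=?,scc[3]=?,scc[4]=?

step 1: low=(low[0]=0,low[1]=1,low[2]=?,low[3]=?,low[4]=?); scc=(scc[0]=?,scc[1]=0,scc[2]=?,scc[3]=?,scc[4]=?)
step 2: low=(low[0]=0,low[1]=1,low[2]=?,low[3]=?,low[4]=?); scc=(scc[0]=1,scc[1]=0,scc[2]=?,scc[3]=?,scc[4]=?)
step 3: low=(low[0]=0,low[1]=1,low[2]=2,low[3]=3,low[4]=2); scc=(scc[0]=1,scc[1]=0,scc[2]=?,scc[3]=?,scc[4]=?)
step 4: low=(low[0]=0,low[1]=1,low[2]=2,low[3]=2,low[4]=2); scc=(scc[0]=1,scc[1]=0,scc[2]=?,scc[3]=?,scc[4]=?)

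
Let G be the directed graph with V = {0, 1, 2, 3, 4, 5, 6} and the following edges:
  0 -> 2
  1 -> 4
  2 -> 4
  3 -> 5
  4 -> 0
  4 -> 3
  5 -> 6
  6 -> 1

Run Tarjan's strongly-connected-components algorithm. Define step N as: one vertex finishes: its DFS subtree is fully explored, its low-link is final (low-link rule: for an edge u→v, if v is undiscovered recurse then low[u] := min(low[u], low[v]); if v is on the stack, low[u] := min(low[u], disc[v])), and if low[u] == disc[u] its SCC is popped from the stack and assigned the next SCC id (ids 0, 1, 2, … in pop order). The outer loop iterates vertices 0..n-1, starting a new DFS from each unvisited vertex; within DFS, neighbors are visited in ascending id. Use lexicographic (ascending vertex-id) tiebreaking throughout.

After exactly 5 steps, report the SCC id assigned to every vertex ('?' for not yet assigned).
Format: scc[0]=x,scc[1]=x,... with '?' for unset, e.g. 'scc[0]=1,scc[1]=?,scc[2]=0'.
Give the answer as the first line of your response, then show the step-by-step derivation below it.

scc[0]=?,scc[1]=?,scc[2]=?,scc[3]=?,scc[4]=?,scc[5]=?,scc[6]=?

step 1: low=(low[0]=0,low[1]=2,low[2]=1,low[3]=3,low[4]=0,low[5]=4,low[6]=5); scc=(scc[0]=?,scc[1]=?,scc[2]=?,scc[3]=?,scc[4]=?,scc[5]=?,scc[6]=?)
step 2: low=(low[0]=0,low[1]=2,low[2]=1,low[3]=3,low[4]=0,low[5]=4,low[6]=2); scc=(scc[0]=?,scc[1]=?,scc[2]=?,scc[3]=?,scc[4]=?,scc[5]=?,scc[6]=?)
step 3: low=(low[0]=0,low[1]=2,low[2]=1,low[3]=3,low[4]=0,low[5]=2,low[6]=2); scc=(scc[0]=?,scc[1]=?,scc[2]=?,scc[3]=?,scc[4]=?,scc[5]=?,scc[6]=?)
step 4: low=(low[0]=0,low[1]=2,low[2]=1,low[3]=2,low[4]=0,low[5]=2,low[6]=2); scc=(scc[0]=?,scc[1]=?,scc[2]=?,scc[3]=?,scc[4]=?,scc[5]=?,scc[6]=?)
step 5: low=(low[0]=0,low[1]=2,low[2]=1,low[3]=2,low[4]=0,low[5]=2,low[6]=2); scc=(scc[0]=?,scc[1]=?,scc[2]=?,scc[3]=?,scc[4]=?,scc[5]=?,scc[6]=?)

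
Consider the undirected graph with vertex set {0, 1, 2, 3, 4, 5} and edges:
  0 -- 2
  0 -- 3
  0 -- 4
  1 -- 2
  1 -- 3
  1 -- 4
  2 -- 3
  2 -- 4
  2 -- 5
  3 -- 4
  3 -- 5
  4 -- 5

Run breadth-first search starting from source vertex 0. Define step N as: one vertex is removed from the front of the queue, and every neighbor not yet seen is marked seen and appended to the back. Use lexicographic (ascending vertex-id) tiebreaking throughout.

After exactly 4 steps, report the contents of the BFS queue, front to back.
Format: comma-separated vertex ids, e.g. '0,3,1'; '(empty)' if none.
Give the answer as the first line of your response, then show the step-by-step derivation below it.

1,5

step 1: dequeue 0; queue=[2,3,4]; order=0
step 2: dequeue 2; queue=[3,4,1,5]; order=0,2
step 3: dequeue 3; queue=[4,1,5]; order=0,2,3
step 4: dequeue 4; queue=[1,5]; order=0,2,3,4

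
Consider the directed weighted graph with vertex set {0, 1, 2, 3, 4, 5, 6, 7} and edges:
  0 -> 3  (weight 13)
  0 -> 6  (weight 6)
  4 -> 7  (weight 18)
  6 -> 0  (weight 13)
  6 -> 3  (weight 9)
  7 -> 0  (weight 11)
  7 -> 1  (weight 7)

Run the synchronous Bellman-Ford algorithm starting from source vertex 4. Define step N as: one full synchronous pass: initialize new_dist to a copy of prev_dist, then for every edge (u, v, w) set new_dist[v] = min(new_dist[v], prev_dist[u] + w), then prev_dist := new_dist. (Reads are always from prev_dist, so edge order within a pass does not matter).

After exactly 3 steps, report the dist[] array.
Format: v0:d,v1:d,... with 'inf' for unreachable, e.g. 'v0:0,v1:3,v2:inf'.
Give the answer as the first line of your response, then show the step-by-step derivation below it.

v0:29,v1:25,v2:inf,v3:42,v4:0,v5:inf,v6:35,v7:18

step 1: dist = v0:inf,v1:inf,v2:inf,v3:inf,v4:0,v5:inf,v6:inf,v7:18
step 2: dist = v0:29,v1:25,v2:inf,v3:inf,v4:0,v5:inf,v6:inf,v7:18
step 3: dist = v0:29,v1:25,v2:inf,v3:42,v4:0,v5:inf,v6:35,v7:18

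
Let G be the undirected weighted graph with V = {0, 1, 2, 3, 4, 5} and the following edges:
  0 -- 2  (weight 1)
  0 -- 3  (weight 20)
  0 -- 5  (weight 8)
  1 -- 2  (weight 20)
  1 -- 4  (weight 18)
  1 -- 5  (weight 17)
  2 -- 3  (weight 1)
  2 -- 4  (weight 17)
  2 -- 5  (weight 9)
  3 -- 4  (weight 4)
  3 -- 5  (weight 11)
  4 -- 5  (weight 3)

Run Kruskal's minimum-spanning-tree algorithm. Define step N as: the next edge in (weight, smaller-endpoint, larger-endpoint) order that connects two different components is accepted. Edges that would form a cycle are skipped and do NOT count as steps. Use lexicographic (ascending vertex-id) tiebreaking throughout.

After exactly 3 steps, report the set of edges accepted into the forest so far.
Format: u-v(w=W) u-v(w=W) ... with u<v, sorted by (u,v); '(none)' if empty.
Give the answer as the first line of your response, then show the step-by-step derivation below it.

0-2(w=1) 2-3(w=1) 4-5(w=3)

step 1: add edge 0-2 (w=1); MST = {0-2(w=1)}
step 2: add edge 2-3 (w=1); MST = {0-2(w=1) 2-3(w=1)}
step 3: add edge 4-5 (w=3); MST = {0-2(w=1) 2-3(w=1) 4-5(w=3)}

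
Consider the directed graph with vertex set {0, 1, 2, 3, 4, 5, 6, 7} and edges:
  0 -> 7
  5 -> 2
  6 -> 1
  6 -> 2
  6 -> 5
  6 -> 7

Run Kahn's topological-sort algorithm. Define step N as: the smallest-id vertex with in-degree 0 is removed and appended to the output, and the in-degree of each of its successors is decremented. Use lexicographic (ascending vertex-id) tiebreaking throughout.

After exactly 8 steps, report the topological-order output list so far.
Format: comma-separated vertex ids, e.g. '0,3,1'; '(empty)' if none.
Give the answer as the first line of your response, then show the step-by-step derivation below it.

0,3,4,6,1,5,2,7

step 1: output 0; order=[0]; indeg=(0,1,2,0,0,1,0,1)
step 2: output 3; order=[0,3]; indeg=(0,1,2,0,0,1,0,1)
step 3: output 4; order=[0,3,4]; indeg=(0,1,2,0,0,1,0,1)
step 4: output 6; order=[0,3,4,6]; indeg=(0,0,1,0,0,0,0,0)
step 5: output 1; order=[0,3,4,6,1]; indeg=(0,0,1,0,0,0,0,0)
step 6: output 5; order=[0,3,4,6,1,5]; indeg=(0,0,0,0,0,0,0,0)
step 7: output 2; order=[0,3,4,6,1,5,2]; indeg=(0,0,0,0,0,0,0,0)
step 8: output 7; order=[0,3,4,6,1,5,2,7]; indeg=(0,0,0,0,0,0,0,0)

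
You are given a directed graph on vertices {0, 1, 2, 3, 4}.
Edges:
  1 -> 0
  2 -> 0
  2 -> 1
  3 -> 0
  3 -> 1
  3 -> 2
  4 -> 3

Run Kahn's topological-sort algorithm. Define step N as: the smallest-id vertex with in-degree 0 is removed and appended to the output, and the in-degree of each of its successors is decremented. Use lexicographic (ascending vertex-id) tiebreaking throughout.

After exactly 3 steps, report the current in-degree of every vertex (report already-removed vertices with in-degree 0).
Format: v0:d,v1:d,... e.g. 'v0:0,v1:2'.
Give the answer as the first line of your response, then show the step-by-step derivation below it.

v0:1,v1:0,v2:0,v3:0,v4:0

step 1: output 4; order=[4]; indeg=(3,2,1,0,0)
step 2: output 3; order=[4,3]; indeg=(2,1,0,0,0)
step 3: output 2; order=[4,3,2]; indeg=(1,0,0,0,0)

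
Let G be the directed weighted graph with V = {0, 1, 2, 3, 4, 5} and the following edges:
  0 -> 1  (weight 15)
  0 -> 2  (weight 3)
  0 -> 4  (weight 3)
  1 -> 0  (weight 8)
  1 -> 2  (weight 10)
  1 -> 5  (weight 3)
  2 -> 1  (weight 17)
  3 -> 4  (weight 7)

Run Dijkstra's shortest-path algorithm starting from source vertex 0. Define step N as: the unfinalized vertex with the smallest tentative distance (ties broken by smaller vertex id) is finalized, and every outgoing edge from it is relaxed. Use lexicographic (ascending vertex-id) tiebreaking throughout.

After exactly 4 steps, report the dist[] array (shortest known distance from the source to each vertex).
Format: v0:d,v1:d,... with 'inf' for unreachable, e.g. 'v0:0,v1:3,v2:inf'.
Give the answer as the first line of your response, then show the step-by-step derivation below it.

v0:0,v1:15,v2:3,v3:inf,v4:3,v5:18

step 1: dist = v0:0,v1:15,v2:3,v3:inf,v4:3,v5:inf
step 2: dist = v0:0,v1:15,v2:3,v3:inf,v4:3,v5:inf
step 3: dist = v0:0,v1:15,v2:3,v3:inf,v4:3,v5:inf
step 4: dist = v0:0,v1:15,v2:3,v3:inf,v4:3,v5:18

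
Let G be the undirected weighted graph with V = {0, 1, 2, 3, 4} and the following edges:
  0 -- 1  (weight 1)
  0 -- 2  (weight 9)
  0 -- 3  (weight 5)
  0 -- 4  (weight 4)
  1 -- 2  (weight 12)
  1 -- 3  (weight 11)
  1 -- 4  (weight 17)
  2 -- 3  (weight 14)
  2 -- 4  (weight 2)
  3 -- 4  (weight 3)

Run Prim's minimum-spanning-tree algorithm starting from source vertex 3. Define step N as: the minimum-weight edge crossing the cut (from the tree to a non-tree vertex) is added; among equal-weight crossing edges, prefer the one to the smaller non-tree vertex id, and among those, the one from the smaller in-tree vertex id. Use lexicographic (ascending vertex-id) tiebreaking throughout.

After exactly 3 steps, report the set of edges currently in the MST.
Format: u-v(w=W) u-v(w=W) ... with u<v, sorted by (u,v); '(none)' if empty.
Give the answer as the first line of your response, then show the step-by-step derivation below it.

0-4(w=4) 2-4(w=2) 3-4(w=3)

step 1: add edge 3-4 (w=3); MST = {3-4(w=3)}
step 2: add edge 2-4 (w=2); MST = {2-4(w=2) 3-4(w=3)}
step 3: add edge 0-4 (w=4); MST = {0-4(w=4) 2-4(w=2) 3-4(w=3)}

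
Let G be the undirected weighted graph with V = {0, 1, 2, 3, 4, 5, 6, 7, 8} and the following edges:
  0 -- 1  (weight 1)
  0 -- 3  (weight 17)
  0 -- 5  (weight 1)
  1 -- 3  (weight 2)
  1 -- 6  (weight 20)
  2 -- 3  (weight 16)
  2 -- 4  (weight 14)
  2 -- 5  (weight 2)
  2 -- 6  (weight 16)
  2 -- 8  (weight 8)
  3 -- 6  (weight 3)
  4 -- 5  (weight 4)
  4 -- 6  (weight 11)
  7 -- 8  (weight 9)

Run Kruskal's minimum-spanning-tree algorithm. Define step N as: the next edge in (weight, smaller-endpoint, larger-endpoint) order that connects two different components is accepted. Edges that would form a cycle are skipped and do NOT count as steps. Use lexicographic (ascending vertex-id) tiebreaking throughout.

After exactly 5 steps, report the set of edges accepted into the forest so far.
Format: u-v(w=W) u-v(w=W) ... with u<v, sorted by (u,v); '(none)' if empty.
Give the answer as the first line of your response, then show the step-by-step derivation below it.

0-1(w=1) 0-5(w=1) 1-3(w=2) 2-5(w=2) 3-6(w=3)

step 1: add edge 0-1 (w=1); MST = {0-1(w=1)}
step 2: add edge 0-5 (w=1); MST = {0-1(w=1) 0-5(w=1)}
step 3: add edge 1-3 (w=2); MST = {0-1(w=1) 0-5(w=1) 1-3(w=2)}
step 4: add edge 2-5 (w=2); MST = {0-1(w=1) 0-5(w=1) 1-3(w=2) 2-5(w=2)}
step 5: add edge 3-6 (w=3); MST = {0-1(w=1) 0-5(w=1) 1-3(w=2) 2-5(w=2) 3-6(w=3)}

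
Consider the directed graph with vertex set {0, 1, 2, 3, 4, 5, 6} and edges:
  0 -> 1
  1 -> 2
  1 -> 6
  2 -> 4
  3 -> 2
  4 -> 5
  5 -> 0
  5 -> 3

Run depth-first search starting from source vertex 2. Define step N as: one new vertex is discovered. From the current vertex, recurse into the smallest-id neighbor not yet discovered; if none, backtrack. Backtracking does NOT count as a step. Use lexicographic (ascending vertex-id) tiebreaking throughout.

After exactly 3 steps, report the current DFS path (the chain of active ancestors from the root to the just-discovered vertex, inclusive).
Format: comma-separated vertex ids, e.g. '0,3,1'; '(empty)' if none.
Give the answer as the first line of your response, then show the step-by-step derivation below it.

2,4,5

step 1: discover 2; path=2; order=2
step 2: discover 4; path=2>4; order=2,4
step 3: discover 5; path=2>4>5; order=2,4,5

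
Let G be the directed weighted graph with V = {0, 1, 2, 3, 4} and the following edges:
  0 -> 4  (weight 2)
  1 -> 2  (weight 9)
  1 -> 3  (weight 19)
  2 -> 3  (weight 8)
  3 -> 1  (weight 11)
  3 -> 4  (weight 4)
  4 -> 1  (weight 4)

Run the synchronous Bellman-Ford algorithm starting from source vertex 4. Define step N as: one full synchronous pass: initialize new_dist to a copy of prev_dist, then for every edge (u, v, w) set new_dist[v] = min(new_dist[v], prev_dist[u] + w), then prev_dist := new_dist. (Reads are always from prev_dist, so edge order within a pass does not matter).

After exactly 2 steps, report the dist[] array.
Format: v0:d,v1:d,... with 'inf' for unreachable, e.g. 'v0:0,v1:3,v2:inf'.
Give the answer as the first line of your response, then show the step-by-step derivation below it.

v0:inf,v1:4,v2:13,v3:23,v4:0

step 1: dist = v0:inf,v1:4,v2:inf,v3:inf,v4:0
step 2: dist = v0:inf,v1:4,v2:13,v3:23,v4:0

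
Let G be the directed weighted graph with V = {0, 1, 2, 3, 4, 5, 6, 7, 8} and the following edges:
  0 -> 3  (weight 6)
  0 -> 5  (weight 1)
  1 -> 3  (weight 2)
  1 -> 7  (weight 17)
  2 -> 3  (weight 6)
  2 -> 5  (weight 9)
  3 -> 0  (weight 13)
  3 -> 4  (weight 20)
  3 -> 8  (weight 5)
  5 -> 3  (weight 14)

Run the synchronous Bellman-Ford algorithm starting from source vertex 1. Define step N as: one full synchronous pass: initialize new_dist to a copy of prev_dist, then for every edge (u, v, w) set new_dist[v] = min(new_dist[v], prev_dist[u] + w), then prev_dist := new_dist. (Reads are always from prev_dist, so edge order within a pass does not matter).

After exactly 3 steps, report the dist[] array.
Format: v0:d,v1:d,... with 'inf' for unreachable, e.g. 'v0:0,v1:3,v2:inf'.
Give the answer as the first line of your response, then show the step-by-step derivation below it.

v0:15,v1:0,v2:inf,v3:2,v4:22,v5:16,v6:inf,v7:17,v8:7

step 1: dist = v0:inf,v1:0,v2:inf,v3:2,v4:inf,v5:inf,v6:inf,v7:17,v8:inf
step 2: dist = v0:15,v1:0,v2:inf,v3:2,v4:22,v5:inf,v6:inf,v7:17,v8:7
step 3: dist = v0:15,v1:0,v2:inf,v3:2,v4:22,v5:16,v6:inf,v7:17,v8:7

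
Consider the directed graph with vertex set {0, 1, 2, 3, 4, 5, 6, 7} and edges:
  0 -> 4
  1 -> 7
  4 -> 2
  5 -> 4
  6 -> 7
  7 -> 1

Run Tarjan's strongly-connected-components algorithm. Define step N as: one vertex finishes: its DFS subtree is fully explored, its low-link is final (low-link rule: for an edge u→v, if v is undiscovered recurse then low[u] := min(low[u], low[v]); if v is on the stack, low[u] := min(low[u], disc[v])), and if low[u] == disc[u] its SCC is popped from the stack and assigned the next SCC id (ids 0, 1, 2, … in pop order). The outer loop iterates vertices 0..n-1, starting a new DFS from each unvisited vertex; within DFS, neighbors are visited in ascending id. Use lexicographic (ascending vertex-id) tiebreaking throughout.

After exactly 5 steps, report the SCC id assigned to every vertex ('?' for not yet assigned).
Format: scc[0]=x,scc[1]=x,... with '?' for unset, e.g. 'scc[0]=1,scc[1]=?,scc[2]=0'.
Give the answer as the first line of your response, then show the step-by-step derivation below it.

scc[0]=2,scc[1]=3,scc[2]=0,scc[3]=?,scc[4]=1,scc[5]=?,scc[6]=?,scc[7]=3

step 1: low=(low[0]=0,low[1]=?,low[2]=2,low[3]=?,low[4]=1,low[5]=?,low[6]=?,low[7]=?); scc=(scc[0]=?,scc[1]=?,scc[2]=0,scc[3]=?,scc[4]=?,scc[5]=?,scc[6]=?,scc[7]=?)
step 2: low=(low[0]=0,low[1]=?,low[2]=2,low[3]=?,low[4]=1,low[5]=?,low[6]=?,low[7]=?); scc=(scc[0]=?,scc[1]=?,scc[2]=0,scc[3]=?,scc[4]=1,scc[5]=?,scc[6]=?,scc[7]=?)
step 3: low=(low[0]=0,low[1]=?,low[2]=2,low[3]=?,low[4]=1,low[5]=?,low[6]=?,low[7]=?); scc=(scc[0]=2,scc[1]=?,scc[2]=0,scc[3]=?,scc[4]=1,scc[5]=?,scc[6]=?,scc[7]=?)
step 4: low=(low[0]=0,low[1]=3,low[2]=2,low[3]=?,low[4]=1,low[5]=?,low[6]=?,low[7]=3); scc=(scc[0]=2,scc[1]=?,scc[2]=0,scc[3]=?,scc[4]=1,scc[5]=?,scc[6]=?,scc[7]=?)
step 5: low=(low[0]=0,low[1]=3,low[2]=2,low[3]=?,low[4]=1,low[5]=?,low[6]=?,low[7]=3); scc=(scc[0]=2,scc[1]=3,scc[2]=0,scc[3]=?,scc[4]=1,scc[5]=?,scc[6]=?,scc[7]=3)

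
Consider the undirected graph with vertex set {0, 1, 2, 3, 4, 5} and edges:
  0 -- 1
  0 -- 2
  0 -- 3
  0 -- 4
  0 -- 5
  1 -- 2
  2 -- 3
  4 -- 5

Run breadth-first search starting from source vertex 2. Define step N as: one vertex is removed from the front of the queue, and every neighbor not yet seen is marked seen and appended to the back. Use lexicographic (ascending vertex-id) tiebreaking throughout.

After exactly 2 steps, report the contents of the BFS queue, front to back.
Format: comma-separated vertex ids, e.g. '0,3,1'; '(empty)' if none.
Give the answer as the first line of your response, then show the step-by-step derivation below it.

1,3,4,5

step 1: dequeue 2; queue=[0,1,3]; order=2
step 2: dequeue 0; queue=[1,3,4,5]; order=2,0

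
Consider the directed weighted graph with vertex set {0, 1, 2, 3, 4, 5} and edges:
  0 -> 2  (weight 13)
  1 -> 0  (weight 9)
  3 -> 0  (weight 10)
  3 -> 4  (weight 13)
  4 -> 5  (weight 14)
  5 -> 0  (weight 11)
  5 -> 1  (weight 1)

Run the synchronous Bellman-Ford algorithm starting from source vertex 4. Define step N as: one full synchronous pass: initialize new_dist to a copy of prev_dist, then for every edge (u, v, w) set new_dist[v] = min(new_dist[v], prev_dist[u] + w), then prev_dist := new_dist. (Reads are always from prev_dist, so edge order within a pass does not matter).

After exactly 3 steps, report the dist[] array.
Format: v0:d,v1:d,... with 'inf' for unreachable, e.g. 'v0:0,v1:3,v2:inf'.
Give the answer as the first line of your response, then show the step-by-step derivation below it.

v0:24,v1:15,v2:38,v3:inf,v4:0,v5:14

step 1: dist = v0:inf,v1:inf,v2:inf,v3:inf,v4:0,v5:14
step 2: dist = v0:25,v1:15,v2:inf,v3:inf,v4:0,v5:14
step 3: dist = v0:24,v1:15,v2:38,v3:inf,v4:0,v5:14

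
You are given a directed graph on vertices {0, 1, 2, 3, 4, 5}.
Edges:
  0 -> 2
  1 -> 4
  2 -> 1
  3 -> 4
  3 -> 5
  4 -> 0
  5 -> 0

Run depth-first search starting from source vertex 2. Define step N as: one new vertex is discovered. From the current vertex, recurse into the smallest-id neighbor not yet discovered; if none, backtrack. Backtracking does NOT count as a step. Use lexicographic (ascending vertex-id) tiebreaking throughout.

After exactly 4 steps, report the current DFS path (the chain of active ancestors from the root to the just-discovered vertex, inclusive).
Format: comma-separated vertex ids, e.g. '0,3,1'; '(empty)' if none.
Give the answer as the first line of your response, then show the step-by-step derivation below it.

2,1,4,0

step 1: discover 2; path=2; order=2
step 2: discover 1; path=2>1; order=2,1
step 3: discover 4; path=2>1>4; order=2,1,4
step 4: discover 0; path=2>1>4>0; order=2,1,4,0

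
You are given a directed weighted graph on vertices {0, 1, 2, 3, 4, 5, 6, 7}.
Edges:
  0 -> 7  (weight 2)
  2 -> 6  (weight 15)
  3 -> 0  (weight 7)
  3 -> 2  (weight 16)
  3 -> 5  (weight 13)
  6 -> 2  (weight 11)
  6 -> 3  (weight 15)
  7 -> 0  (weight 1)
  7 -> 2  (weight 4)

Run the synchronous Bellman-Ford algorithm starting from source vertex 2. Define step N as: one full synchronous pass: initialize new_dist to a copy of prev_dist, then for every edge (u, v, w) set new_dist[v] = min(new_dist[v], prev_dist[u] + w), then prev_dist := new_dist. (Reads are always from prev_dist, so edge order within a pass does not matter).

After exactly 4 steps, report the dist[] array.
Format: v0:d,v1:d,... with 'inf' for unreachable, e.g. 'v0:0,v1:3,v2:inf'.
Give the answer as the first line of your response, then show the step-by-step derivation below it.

v0:37,v1:inf,v2:0,v3:30,v4:inf,v5:43,v6:15,v7:39

step 1: dist = v0:inf,v1:inf,v2:0,v3:inf,v4:inf,v5:inf,v6:15,v7:inf
step 2: dist = v0:inf,v1:inf,v2:0,v3:30,v4:inf,v5:inf,v6:15,v7:inf
step 3: dist = v0:37,v1:inf,v2:0,v3:30,v4:inf,v5:43,v6:15,v7:inf
step 4: dist = v0:37,v1:inf,v2:0,v3:30,v4:inf,v5:43,v6:15,v7:39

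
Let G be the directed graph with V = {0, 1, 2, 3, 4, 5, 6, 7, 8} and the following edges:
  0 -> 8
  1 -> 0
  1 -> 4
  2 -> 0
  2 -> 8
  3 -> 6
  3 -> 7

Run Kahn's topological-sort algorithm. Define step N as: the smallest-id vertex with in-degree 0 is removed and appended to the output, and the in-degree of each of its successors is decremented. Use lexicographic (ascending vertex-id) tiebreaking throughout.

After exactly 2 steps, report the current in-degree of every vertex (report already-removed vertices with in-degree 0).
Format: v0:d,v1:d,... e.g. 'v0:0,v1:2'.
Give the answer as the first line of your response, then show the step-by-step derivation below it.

v0:0,v1:0,v2:0,v3:0,v4:0,v5:0,v6:1,v7:1,v8:1

step 1: output 1; order=[1]; indeg=(1,0,0,0,0,0,1,1,2)
step 2: output 2; order=[1,2]; indeg=(0,0,0,0,0,0,1,1,1)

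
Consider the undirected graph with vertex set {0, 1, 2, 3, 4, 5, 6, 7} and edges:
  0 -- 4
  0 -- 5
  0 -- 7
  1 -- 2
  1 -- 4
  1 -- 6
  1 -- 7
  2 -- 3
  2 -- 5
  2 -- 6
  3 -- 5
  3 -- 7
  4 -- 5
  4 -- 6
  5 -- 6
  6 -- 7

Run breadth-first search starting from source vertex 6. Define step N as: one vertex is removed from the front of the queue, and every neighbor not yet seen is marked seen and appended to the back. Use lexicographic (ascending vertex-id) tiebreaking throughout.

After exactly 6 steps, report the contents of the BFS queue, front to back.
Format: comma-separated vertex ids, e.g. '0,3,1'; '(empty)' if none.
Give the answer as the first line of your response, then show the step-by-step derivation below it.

3,0

step 1: dequeue 6; queue=[1,2,4,5,7]; order=6
step 2: dequeue 1; queue=[2,4,5,7]; order=6,1
step 3: dequeue 2; queue=[4,5,7,3]; order=6,1,2
step 4: dequeue 4; queue=[5,7,3,0]; order=6,1,2,4
step 5: dequeue 5; queue=[7,3,0]; order=6,1,2,4,5
step 6: dequeue 7; queue=[3,0]; order=6,1,2,4,5,7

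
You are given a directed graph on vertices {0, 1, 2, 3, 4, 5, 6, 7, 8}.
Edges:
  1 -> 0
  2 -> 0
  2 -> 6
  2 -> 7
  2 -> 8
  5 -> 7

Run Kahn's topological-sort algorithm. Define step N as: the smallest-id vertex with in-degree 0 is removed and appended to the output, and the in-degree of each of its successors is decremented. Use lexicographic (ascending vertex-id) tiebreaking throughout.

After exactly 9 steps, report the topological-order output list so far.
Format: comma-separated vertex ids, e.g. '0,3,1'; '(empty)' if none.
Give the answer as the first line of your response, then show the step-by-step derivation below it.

1,2,0,3,4,5,6,7,8

step 1: output 1; order=[1]; indeg=(1,0,0,0,0,0,1,2,1)
step 2: output 2; order=[1,2]; indeg=(0,0,0,0,0,0,0,1,0)
step 3: output 0; order=[1,2,0]; indeg=(0,0,0,0,0,0,0,1,0)
step 4: output 3; order=[1,2,0,3]; indeg=(0,0,0,0,0,0,0,1,0)
step 5: output 4; order=[1,2,0,3,4]; indeg=(0,0,0,0,0,0,0,1,0)
step 6: output 5; order=[1,2,0,3,4,5]; indeg=(0,0,0,0,0,0,0,0,0)
step 7: output 6; order=[1,2,0,3,4,5,6]; indeg=(0,0,0,0,0,0,0,0,0)
step 8: output 7; order=[1,2,0,3,4,5,6,7]; indeg=(0,0,0,0,0,0,0,0,0)
step 9: output 8; order=[1,2,0,3,4,5,6,7,8]; indeg=(0,0,0,0,0,0,0,0,0)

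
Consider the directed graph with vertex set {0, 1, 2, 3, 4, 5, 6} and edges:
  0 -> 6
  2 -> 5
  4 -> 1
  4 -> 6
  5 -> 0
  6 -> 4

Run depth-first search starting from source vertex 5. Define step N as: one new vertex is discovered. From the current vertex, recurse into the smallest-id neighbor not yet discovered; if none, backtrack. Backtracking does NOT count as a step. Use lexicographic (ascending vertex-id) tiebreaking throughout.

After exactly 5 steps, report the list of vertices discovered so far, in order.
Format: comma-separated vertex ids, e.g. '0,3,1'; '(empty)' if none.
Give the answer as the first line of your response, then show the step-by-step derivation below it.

5,0,6,4,1

step 1: discover 5; path=5; order=5
step 2: discover 0; path=5>0; order=5,0
step 3: discover 6; path=5>0>6; order=5,0,6
step 4: discover 4; path=5>0>6>4; order=5,0,6,4
step 5: discover 1; path=5>0>6>4>1; order=5,0,6,4,1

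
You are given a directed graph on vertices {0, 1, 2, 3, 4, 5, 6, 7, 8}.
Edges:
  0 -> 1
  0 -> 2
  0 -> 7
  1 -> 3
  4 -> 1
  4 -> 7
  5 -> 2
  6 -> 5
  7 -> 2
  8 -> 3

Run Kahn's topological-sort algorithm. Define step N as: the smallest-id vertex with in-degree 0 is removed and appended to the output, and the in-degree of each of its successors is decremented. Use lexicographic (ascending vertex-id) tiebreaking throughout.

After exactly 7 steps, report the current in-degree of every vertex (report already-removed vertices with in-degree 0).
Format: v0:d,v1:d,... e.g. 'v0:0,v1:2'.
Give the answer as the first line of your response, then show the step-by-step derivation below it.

v0:0,v1:0,v2:0,v3:1,v4:0,v5:0,v6:0,v7:0,v8:0

step 1: output 0; order=[0]; indeg=(0,1,2,2,0,1,0,1,0)
step 2: output 4; order=[0,4]; indeg=(0,0,2,2,0,1,0,0,0)
step 3: output 1; order=[0,4,1]; indeg=(0,0,2,1,0,1,0,0,0)
step 4: output 6; order=[0,4,1,6]; indeg=(0,0,2,1,0,0,0,0,0)
step 5: output 5; order=[0,4,1,6,5]; indeg=(0,0,1,1,0,0,0,0,0)
step 6: output 7; order=[0,4,1,6,5,7]; indeg=(0,0,0,1,0,0,0,0,0)
step 7: output 2; order=[0,4,1,6,5,7,2]; indeg=(0,0,0,1,0,0,0,0,0)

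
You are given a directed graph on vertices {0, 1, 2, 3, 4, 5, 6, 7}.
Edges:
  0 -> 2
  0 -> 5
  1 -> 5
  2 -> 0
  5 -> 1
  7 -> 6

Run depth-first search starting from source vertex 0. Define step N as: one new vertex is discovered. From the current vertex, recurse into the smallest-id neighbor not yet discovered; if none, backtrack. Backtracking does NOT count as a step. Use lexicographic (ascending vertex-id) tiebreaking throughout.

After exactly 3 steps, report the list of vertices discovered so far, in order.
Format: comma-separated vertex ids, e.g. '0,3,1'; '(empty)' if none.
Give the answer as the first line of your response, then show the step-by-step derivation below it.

0,2,5

step 1: discover 0; path=0; order=0
step 2: discover 2; path=0>2; order=0,2
step 3: discover 5; path=0>5; order=0,2,5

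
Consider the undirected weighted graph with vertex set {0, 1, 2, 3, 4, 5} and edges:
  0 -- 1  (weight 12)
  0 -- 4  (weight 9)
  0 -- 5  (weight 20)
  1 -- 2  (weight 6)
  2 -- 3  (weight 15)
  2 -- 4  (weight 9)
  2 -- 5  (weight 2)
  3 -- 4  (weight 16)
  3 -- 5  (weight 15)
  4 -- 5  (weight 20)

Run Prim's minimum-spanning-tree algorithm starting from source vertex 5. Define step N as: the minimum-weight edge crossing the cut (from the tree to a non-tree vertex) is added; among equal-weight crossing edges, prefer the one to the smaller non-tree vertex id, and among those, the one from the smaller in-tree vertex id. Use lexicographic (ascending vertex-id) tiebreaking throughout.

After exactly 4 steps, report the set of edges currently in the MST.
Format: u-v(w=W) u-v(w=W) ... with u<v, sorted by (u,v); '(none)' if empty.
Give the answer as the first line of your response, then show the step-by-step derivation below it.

0-4(w=9) 1-2(w=6) 2-4(w=9) 2-5(w=2)

step 1: add edge 2-5 (w=2); MST = {2-5(w=2)}
step 2: add edge 1-2 (w=6); MST = {1-2(w=6) 2-5(w=2)}
step 3: add edge 2-4 (w=9); MST = {1-2(w=6) 2-4(w=9) 2-5(w=2)}
step 4: add edge 0-4 (w=9); MST = {0-4(w=9) 1-2(w=6) 2-4(w=9) 2-5(w=2)}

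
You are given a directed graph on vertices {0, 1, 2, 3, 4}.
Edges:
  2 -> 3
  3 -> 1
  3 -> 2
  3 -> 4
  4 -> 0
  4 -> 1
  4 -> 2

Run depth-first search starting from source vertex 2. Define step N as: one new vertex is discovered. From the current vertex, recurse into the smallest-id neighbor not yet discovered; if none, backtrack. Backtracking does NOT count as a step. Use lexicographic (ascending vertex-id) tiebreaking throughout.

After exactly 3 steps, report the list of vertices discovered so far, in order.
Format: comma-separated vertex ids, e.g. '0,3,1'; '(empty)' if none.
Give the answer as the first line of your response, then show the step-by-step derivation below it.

2,3,1

step 1: discover 2; path=2; order=2
step 2: discover 3; path=2>3; order=2,3
step 3: discover 1; path=2>3>1; order=2,3,1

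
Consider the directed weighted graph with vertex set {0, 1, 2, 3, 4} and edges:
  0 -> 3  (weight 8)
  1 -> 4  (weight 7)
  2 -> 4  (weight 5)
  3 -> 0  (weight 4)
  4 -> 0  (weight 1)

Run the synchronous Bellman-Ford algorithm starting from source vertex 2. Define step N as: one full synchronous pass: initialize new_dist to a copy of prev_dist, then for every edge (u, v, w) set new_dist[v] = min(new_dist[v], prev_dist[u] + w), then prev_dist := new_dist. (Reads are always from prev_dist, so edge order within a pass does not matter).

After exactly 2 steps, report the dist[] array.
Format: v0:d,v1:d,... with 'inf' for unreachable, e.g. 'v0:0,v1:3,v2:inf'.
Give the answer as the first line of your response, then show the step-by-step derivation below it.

v0:6,v1:inf,v2:0,v3:inf,v4:5

step 1: dist = v0:inf,v1:inf,v2:0,v3:inf,v4:5
step 2: dist = v0:6,v1:inf,v2:0,v3:inf,v4:5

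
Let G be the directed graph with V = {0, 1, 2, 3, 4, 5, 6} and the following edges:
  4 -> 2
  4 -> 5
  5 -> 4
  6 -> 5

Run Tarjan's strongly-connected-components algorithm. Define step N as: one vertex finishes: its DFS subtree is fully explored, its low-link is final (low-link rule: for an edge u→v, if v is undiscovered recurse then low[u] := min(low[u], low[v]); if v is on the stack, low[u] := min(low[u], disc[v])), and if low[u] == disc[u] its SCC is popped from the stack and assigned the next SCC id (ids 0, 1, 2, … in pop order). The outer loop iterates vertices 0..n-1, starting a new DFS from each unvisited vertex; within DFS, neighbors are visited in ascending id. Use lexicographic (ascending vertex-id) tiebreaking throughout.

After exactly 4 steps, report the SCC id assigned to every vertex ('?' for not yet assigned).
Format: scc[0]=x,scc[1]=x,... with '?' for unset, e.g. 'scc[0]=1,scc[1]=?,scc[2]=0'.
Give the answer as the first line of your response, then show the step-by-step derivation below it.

scc[0]=0,scc[1]=1,scc[2]=2,scc[3]=3,scc[4]=?,scc[5]=?,scc[6]=?

step 1: low=(low[0]=0,low[1]=?,low[2]=?,low[3]=?,low[4]=?,low[5]=?,low[6]=?); scc=(scc[0]=0,scc[1]=?,scc[2]=?,scc[3]=?,scc[4]=?,scc[5]=?,scc[6]=?)
step 2: low=(low[0]=0,low[1]=1,low[2]=?,low[3]=?,low[4]=?,low[5]=?,low[6]=?); scc=(scc[0]=0,scc[1]=1,scc[2]=?,scc[3]=?,scc[4]=?,scc[5]=?,scc[6]=?)
step 3: low=(low[0]=0,low[1]=1,low[2]=2,low[3]=?,low[4]=?,low[5]=?,low[6]=?); scc=(scc[0]=0,scc[1]=1,scc[2]=2,scc[3]=?,scc[4]=?,scc[5]=?,scc[6]=?)
step 4: low=(low[0]=0,low[1]=1,low[2]=2,low[3]=3,low[4]=?,low[5]=?,low[6]=?); scc=(scc[0]=0,scc[1]=1,scc[2]=2,scc[3]=3,scc[4]=?,scc[5]=?,scc[6]=?)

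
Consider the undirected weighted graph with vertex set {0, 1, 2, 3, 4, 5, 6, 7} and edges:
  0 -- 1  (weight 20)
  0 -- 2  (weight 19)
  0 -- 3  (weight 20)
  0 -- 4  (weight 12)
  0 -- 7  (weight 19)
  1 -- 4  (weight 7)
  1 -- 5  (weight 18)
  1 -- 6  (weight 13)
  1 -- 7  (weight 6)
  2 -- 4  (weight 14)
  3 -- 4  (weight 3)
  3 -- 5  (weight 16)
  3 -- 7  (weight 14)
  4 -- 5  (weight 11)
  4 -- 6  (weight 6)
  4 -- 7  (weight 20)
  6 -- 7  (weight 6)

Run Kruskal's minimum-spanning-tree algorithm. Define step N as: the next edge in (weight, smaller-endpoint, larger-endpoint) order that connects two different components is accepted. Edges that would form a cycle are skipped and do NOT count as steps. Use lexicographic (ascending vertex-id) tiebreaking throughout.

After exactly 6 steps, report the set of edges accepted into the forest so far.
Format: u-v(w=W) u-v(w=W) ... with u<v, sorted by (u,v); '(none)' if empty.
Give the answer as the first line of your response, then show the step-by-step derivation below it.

0-4(w=12) 1-7(w=6) 3-4(w=3) 4-5(w=11) 4-6(w=6) 6-7(w=6)

step 1: add edge 3-4 (w=3); MST = {3-4(w=3)}
step 2: add edge 1-7 (w=6); MST = {1-7(w=6) 3-4(w=3)}
step 3: add edge 4-6 (w=6); MST = {1-7(w=6) 3-4(w=3) 4-6(w=6)}
step 4: add edge 6-7 (w=6); MST = {1-7(w=6) 3-4(w=3) 4-6(w=6) 6-7(w=6)}
step 5: add edge 4-5 (w=11); MST = {1-7(w=6) 3-4(w=3) 4-5(w=11) 4-6(w=6) 6-7(w=6)}
step 6: add edge 0-4 (w=12); MST = {0-4(w=12) 1-7(w=6) 3-4(w=3) 4-5(w=11) 4-6(w=6) 6-7(w=6)}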